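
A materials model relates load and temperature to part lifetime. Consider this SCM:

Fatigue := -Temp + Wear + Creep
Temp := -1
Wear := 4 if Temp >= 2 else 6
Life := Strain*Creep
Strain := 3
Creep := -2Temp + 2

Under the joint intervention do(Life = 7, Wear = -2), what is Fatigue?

Setting Life = 7, Wear = -2 by intervention discards those variables' equations.
Creep = -2Temp + 2  [with Temp=-1]  = 4
Fatigue = -Temp + Wear + Creep  [with Temp=-1, Wear=-2, Creep=4]  = 3

3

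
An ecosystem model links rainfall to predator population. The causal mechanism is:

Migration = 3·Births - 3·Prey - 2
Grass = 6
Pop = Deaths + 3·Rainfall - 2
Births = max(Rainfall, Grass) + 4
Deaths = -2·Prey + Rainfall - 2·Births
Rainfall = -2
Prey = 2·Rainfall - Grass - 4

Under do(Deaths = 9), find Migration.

70

The intervention breaks the incoming arrows to Deaths: Deaths = -2·Prey + Rainfall - 2·Births no longer applies, and Deaths = 9.
Since Migration is not a descendant of the intervened variable, it is unaffected.
Prey = 2·Rainfall - Grass - 4  [with Rainfall=-2, Grass=6]  = -14
Births = max(Rainfall, Grass) + 4  [with Rainfall=-2, Grass=6]  = 10
Migration = 3·Births - 3·Prey - 2  [with Births=10, Prey=-14]  = 70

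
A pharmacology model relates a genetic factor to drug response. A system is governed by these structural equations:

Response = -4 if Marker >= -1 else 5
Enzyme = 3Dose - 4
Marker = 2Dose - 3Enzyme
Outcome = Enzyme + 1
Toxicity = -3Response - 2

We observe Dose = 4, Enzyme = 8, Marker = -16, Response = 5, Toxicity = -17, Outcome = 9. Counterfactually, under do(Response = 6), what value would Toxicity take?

Intervening sets Response = 6 and removes its equation (Response = -4 if Marker >= -1 else 5).
Toxicity = -3Response - 2  [with Response=6]  = -20

-20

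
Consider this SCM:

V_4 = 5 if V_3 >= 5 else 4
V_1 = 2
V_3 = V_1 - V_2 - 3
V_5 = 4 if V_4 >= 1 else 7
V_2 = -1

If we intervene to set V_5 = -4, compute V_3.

0

do(V_5=-4) replaces the equation V_5 = 4 if V_4 >= 1 else 7 with the constant V_5 = -4.
V_3 is not downstream of the intervention, so its value is determined by the original equations.
V_3 = V_1 - V_2 - 3  [with V_1=2, V_2=-1]  = 0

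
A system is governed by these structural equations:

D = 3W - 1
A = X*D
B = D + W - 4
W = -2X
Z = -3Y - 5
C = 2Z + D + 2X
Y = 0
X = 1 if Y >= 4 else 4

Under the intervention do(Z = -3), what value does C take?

-23

do(Z=-3) replaces the equation Z = -3Y - 5 with the constant Z = -3.
X = 1 if Y >= 4 else 4  [with Y=0]  = 4
W = -2X  [with X=4]  = -8
D = 3W - 1  [with W=-8]  = -25
C = 2Z + D + 2X  [with Z=-3, D=-25, X=4]  = -23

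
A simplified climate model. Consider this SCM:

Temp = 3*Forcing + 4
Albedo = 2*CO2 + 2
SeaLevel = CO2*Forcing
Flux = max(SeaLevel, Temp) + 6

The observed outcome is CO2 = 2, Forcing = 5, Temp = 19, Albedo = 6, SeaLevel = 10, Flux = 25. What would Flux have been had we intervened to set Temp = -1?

16

The intervention breaks the incoming arrows to Temp: Temp = 3*Forcing + 4 no longer applies, and Temp = -1.
SeaLevel = CO2*Forcing  [with CO2=2, Forcing=5]  = 10
Flux = max(SeaLevel, Temp) + 6  [with SeaLevel=10, Temp=-1]  = 16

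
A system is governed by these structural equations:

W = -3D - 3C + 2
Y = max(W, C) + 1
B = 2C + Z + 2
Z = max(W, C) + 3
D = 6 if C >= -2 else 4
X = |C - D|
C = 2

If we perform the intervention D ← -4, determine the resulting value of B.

17

do(D=-4) replaces the equation D = 6 if C >= -2 else 4 with the constant D = -4.
W = -3D - 3C + 2  [with D=-4, C=2]  = 8
Z = max(W, C) + 3  [with W=8, C=2]  = 11
B = 2C + Z + 2  [with C=2, Z=11]  = 17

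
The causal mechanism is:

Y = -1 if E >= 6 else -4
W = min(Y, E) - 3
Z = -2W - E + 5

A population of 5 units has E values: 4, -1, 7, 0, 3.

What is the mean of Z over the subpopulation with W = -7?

Observing W=-7 restricts to units where W's equation naturally yields -7: E ∈ {4, -1, 0, 3}. In that subpopulation Z = 15, 20, 19, 16, mean 17.5.

17.5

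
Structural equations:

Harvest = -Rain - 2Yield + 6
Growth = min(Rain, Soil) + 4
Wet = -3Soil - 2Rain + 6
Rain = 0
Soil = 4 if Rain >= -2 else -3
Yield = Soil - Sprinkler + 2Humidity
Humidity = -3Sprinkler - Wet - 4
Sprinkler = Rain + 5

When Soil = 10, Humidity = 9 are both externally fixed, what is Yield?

23

Under do(Soil = 10, Humidity = 9), each intervened variable's structural equation is replaced by its fixed value.
Sprinkler = Rain + 5  [with Rain=0]  = 5
Yield = Soil - Sprinkler + 2Humidity  [with Soil=10, Sprinkler=5, Humidity=9]  = 23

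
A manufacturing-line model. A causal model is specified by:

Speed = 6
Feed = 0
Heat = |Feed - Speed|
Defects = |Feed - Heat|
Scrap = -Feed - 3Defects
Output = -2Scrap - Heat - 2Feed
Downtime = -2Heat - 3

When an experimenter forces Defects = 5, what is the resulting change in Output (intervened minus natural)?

-6

Under do(Defects=5), the mechanism Defects = |Feed - Heat| is discarded; Defects is fixed at 5.
Heat = |Feed - Speed|  [with Feed=0, Speed=6]  = 6
Scrap = -Feed - 3Defects  [with Feed=0, Defects=5]  = -15
Output = -2Scrap - Heat - 2Feed  [with Scrap=-15, Heat=6, Feed=0]  = 24
Without intervention: Heat = |Feed - Speed|  [with Feed=0, Speed=6]  = 6; Defects = |Feed - Heat|  [with Feed=0, Heat=6]  = 6; Scrap = -Feed - 3Defects  [with Feed=0, Defects=6]  = -18; Output = -2Scrap - Heat - 2Feed  [with Scrap=-18, Heat=6, Feed=0]  = 30.
Change = 24 − 30 = -6.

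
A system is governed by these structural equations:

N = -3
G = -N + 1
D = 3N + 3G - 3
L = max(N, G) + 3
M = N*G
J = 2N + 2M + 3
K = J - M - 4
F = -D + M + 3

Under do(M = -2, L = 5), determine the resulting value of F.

Under do(M = -2, L = 5), each intervened variable's structural equation is replaced by its fixed value.
G = -N + 1  [with N=-3]  = 4
D = 3N + 3G - 3  [with N=-3, G=4]  = 0
F = -D + M + 3  [with D=0, M=-2]  = 1

1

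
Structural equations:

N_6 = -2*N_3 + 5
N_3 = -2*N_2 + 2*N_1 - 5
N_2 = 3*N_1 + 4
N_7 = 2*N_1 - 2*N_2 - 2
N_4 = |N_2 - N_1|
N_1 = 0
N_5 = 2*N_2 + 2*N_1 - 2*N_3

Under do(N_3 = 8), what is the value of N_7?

The intervention breaks the incoming arrows to N_3: N_3 = -2*N_2 + 2*N_1 - 5 no longer applies, and N_3 = 8.
N_7 is not downstream of the intervention, so its value is determined by the original equations.
N_2 = 3*N_1 + 4  [with N_1=0]  = 4
N_7 = 2*N_1 - 2*N_2 - 2  [with N_1=0, N_2=4]  = -10

-10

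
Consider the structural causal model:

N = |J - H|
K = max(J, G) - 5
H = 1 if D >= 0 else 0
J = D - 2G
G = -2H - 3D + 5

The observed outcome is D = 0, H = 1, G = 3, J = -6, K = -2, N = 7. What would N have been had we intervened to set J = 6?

Under do(J=6), the mechanism J = D - 2G is discarded; J is fixed at 6.
H = 1 if D >= 0 else 0  [with D=0]  = 1
N = |J - H|  [with J=6, H=1]  = 5

5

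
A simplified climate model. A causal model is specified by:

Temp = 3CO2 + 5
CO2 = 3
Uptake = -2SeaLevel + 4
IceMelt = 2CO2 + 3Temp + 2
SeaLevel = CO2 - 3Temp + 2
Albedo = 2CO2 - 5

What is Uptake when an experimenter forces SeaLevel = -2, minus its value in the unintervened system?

-70

The intervention breaks the incoming arrows to SeaLevel: SeaLevel = CO2 - 3Temp + 2 no longer applies, and SeaLevel = -2.
Uptake = -2SeaLevel + 4  [with SeaLevel=-2]  = 8
Without intervention: Temp = 3CO2 + 5  [with CO2=3]  = 14; SeaLevel = CO2 - 3Temp + 2  [with CO2=3, Temp=14]  = -37; Uptake = -2SeaLevel + 4  [with SeaLevel=-37]  = 78.
Change = 8 − 78 = -70.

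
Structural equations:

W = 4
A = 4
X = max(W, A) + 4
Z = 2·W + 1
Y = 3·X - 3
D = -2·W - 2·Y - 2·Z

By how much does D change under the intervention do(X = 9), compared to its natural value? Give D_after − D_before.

The intervention breaks the incoming arrows to X: X = max(W, A) + 4 no longer applies, and X = 9.
Z = 2·W + 1  [with W=4]  = 9
Y = 3·X - 3  [with X=9]  = 24
D = -2·W - 2·Y - 2·Z  [with W=4, Y=24, Z=9]  = -74
Without intervention: X = max(W, A) + 4  [with W=4, A=4]  = 8; Z = 2·W + 1  [with W=4]  = 9; Y = 3·X - 3  [with X=8]  = 21; D = -2·W - 2·Y - 2·Z  [with W=4, Y=21, Z=9]  = -68.
Change = -74 − (-68) = -6.

-6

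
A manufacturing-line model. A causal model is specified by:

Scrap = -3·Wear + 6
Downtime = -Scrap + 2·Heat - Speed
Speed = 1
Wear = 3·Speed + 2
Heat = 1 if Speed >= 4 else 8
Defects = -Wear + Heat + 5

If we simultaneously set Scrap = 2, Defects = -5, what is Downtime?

Setting Scrap = 2, Defects = -5 by intervention discards those variables' equations.
Heat = 1 if Speed >= 4 else 8  [with Speed=1]  = 8
Downtime = -Scrap + 2·Heat - Speed  [with Scrap=2, Heat=8, Speed=1]  = 13

13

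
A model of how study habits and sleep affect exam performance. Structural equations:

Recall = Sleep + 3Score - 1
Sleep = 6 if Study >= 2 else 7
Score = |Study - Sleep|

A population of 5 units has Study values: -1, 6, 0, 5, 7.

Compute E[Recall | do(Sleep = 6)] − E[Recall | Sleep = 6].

Every unit gets Sleep=6 under the intervention. Recall values become 26, 5, 23, 8, 8; E[Recall|do(Sleep=6)] = 14.
Observing Sleep=6 restricts to units where Sleep's equation naturally yields 6: Study ∈ {6, 5, 7}. In that subpopulation Recall = 5, 8, 8, mean 7.
Difference = 14 − 7 = 7.

7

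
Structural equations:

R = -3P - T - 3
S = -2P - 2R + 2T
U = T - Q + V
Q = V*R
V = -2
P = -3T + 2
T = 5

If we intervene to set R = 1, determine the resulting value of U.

5

Under do(R=1), the mechanism R = -3P - T - 3 is discarded; R is fixed at 1.
Q = V*R  [with V=-2, R=1]  = -2
U = T - Q + V  [with T=5, Q=-2, V=-2]  = 5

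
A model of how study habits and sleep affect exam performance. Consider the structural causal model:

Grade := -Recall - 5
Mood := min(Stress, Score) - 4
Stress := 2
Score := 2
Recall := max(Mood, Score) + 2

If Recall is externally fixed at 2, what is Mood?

Under do(Recall=2), the mechanism Recall := max(Mood, Score) + 2 is discarded; Recall is fixed at 2.
Since Mood is not a descendant of the intervened variable, it is unaffected.
Mood = min(Stress, Score) - 4  [with Stress=2, Score=2]  = -2

-2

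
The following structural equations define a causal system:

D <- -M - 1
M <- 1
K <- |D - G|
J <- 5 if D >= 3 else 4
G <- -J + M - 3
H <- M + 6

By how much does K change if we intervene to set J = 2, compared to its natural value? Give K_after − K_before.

-2

The intervention breaks the incoming arrows to J: J <- 5 if D >= 3 else 4 no longer applies, and J = 2.
D = -M - 1  [with M=1]  = -2
G = -J + M - 3  [with J=2, M=1]  = -4
K = |D - G|  [with D=-2, G=-4]  = 2
Without intervention: D = -M - 1  [with M=1]  = -2; J = 5 if D >= 3 else 4  [with D=-2]  = 4; G = -J + M - 3  [with J=4, M=1]  = -6; K = |D - G|  [with D=-2, G=-6]  = 4.
Change = 2 − 4 = -2.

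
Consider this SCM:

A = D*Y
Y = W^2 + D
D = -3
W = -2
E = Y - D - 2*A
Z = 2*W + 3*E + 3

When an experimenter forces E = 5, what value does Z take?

The intervention breaks the incoming arrows to E: E = Y - D - 2*A no longer applies, and E = 5.
Z = 2*W + 3*E + 3  [with W=-2, E=5]  = 14

14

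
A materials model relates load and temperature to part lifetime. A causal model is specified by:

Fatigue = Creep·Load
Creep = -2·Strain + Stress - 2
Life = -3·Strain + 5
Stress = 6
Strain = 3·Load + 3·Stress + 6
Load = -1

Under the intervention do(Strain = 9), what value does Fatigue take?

do(Strain=9) replaces the equation Strain = 3·Load + 3·Stress + 6 with the constant Strain = 9.
Creep = -2·Strain + Stress - 2  [with Strain=9, Stress=6]  = -14
Fatigue = Creep·Load  [with Creep=-14, Load=-1]  = 14

14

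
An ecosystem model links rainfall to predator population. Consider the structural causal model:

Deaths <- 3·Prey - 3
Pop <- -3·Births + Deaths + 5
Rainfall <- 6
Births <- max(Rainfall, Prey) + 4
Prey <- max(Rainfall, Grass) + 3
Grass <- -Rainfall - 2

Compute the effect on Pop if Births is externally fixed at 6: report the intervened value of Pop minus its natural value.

Under do(Births=6), the mechanism Births <- max(Rainfall, Prey) + 4 is discarded; Births is fixed at 6.
Grass = -Rainfall - 2  [with Rainfall=6]  = -8
Prey = max(Rainfall, Grass) + 3  [with Rainfall=6, Grass=-8]  = 9
Deaths = 3·Prey - 3  [with Prey=9]  = 24
Pop = -3·Births + Deaths + 5  [with Births=6, Deaths=24]  = 11
Without intervention: Grass = -Rainfall - 2  [with Rainfall=6]  = -8; Prey = max(Rainfall, Grass) + 3  [with Rainfall=6, Grass=-8]  = 9; Births = max(Rainfall, Prey) + 4  [with Rainfall=6, Prey=9]  = 13; Deaths = 3·Prey - 3  [with Prey=9]  = 24; Pop = -3·Births + Deaths + 5  [with Births=13, Deaths=24]  = -10.
Change = 11 − (-10) = 21.

21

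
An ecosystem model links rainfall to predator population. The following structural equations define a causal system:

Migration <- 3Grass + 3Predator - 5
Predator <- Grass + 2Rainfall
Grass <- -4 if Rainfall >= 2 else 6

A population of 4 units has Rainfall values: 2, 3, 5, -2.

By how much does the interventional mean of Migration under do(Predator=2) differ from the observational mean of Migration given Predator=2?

Every unit gets Predator=2 under the intervention. Migration values become -11, -11, -11, 19; E[Migration|do(Predator=2)] = -3.5.
Observing Predator=2 restricts to units where Predator's equation naturally yields 2: Rainfall ∈ {3, -2}. In that subpopulation Migration = -11, 19, mean 4.
Difference = -3.5 − 4 = -7.5.

-7.5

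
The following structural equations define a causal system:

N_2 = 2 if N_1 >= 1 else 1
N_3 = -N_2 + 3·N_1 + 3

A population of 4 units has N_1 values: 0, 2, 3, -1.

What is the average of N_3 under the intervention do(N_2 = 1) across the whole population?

Under do(N_2=1), N_2's equation is replaced by N_2=1 for every unit. Per-unit N_3: 2, 8, 11, -1. Mean = 5.

5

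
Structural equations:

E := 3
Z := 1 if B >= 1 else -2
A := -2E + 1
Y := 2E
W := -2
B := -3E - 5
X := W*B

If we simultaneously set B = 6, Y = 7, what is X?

Setting B = 6, Y = 7 by intervention discards those variables' equations.
X = W*B  [with W=-2, B=6]  = -12

-12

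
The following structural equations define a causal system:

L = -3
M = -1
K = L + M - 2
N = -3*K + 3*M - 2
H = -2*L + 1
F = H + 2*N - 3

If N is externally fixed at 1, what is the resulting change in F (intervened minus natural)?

-24

Under do(N=1), the mechanism N = -3*K + 3*M - 2 is discarded; N is fixed at 1.
H = -2*L + 1  [with L=-3]  = 7
F = H + 2*N - 3  [with H=7, N=1]  = 6
Without intervention: K = L + M - 2  [with L=-3, M=-1]  = -6; N = -3*K + 3*M - 2  [with K=-6, M=-1]  = 13; H = -2*L + 1  [with L=-3]  = 7; F = H + 2*N - 3  [with H=7, N=13]  = 30.
Change = 6 − 30 = -24.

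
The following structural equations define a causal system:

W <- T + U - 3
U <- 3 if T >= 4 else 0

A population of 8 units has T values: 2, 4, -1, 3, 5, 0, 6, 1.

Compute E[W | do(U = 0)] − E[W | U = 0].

do(U=0) breaks U's dependence on T. With U=0 fixed, W across the units is -1, 1, -4, 0, 2, -3, 3, -2, mean -0.5.
Observing U=0 restricts to units where U's equation naturally yields 0: T ∈ {2, -1, 3, 0, 1}. In that subpopulation W = -1, -4, 0, -3, -2, mean -2.
Difference = -0.5 − (-2) = 1.5.

1.5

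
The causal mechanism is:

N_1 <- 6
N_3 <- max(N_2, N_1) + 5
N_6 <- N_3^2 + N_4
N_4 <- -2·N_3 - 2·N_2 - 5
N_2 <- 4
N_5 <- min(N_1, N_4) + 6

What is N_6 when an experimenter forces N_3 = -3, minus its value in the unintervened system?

The intervention breaks the incoming arrows to N_3: N_3 <- max(N_2, N_1) + 5 no longer applies, and N_3 = -3.
N_4 = -2·N_3 - 2·N_2 - 5  [with N_3=-3, N_2=4]  = -7
N_6 = N_3^2 + N_4  [with N_3=-3, N_4=-7]  = 2
Without intervention: N_3 = max(N_2, N_1) + 5  [with N_2=4, N_1=6]  = 11; N_4 = -2·N_3 - 2·N_2 - 5  [with N_3=11, N_2=4]  = -35; N_6 = N_3^2 + N_4  [with N_3=11, N_4=-35]  = 86.
Change = 2 − 86 = -84.

-84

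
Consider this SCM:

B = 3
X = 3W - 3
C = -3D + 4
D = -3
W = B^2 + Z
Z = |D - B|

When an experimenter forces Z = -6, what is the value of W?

3

do(Z=-6) replaces the equation Z = |D - B| with the constant Z = -6.
W = B^2 + Z  [with B=3, Z=-6]  = 3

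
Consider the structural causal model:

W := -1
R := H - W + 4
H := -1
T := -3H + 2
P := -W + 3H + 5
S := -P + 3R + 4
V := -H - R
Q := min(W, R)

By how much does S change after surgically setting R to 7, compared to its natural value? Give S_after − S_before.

9

Under do(R=7), the mechanism R := H - W + 4 is discarded; R is fixed at 7.
P = -W + 3H + 5  [with W=-1, H=-1]  = 3
S = -P + 3R + 4  [with P=3, R=7]  = 22
Without intervention: P = -W + 3H + 5  [with W=-1, H=-1]  = 3; R = H - W + 4  [with H=-1, W=-1]  = 4; S = -P + 3R + 4  [with P=3, R=4]  = 13.
Change = 22 − 13 = 9.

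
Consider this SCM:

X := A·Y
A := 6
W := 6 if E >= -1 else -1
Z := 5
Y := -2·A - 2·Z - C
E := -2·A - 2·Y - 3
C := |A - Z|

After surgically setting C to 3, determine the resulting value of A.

Under do(C=3), the mechanism C := |A - Z| is discarded; C is fixed at 3.
Since A is not a descendant of the intervened variable, it is unaffected.

6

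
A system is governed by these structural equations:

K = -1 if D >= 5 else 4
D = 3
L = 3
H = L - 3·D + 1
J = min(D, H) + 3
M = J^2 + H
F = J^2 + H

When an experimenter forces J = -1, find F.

-4

Intervening sets J = -1 and removes its equation (J = min(D, H) + 3).
H = L - 3·D + 1  [with L=3, D=3]  = -5
F = J^2 + H  [with J=-1, H=-5]  = -4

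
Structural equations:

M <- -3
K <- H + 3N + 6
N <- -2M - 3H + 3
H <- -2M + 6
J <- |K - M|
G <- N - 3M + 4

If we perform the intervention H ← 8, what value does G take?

Under do(H=8), the mechanism H <- -2M + 6 is discarded; H is fixed at 8.
N = -2M - 3H + 3  [with M=-3, H=8]  = -15
G = N - 3M + 4  [with N=-15, M=-3]  = -2

-2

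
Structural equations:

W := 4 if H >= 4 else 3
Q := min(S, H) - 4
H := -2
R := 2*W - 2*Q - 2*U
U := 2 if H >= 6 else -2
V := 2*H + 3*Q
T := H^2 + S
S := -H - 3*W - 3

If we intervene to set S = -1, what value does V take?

-22

The intervention breaks the incoming arrows to S: S := -H - 3*W - 3 no longer applies, and S = -1.
Q = min(S, H) - 4  [with S=-1, H=-2]  = -6
V = 2*H + 3*Q  [with H=-2, Q=-6]  = -22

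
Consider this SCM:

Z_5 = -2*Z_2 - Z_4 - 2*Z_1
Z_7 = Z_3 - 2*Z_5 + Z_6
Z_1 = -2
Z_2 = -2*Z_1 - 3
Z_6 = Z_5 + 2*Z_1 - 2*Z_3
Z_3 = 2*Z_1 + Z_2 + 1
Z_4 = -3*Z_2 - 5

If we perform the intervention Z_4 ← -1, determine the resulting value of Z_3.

-2

Under do(Z_4=-1), the mechanism Z_4 = -3*Z_2 - 5 is discarded; Z_4 is fixed at -1.
Since Z_3 is not a descendant of the intervened variable, it is unaffected.
Z_2 = -2*Z_1 - 3  [with Z_1=-2]  = 1
Z_3 = 2*Z_1 + Z_2 + 1  [with Z_1=-2, Z_2=1]  = -2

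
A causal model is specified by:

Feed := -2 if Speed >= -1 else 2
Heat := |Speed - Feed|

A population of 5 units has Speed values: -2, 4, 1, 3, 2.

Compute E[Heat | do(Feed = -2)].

3.6

Under do(Feed=-2), Feed's equation is replaced by Feed=-2 for every unit. Per-unit Heat: 0, 6, 3, 5, 4. Mean = 3.6.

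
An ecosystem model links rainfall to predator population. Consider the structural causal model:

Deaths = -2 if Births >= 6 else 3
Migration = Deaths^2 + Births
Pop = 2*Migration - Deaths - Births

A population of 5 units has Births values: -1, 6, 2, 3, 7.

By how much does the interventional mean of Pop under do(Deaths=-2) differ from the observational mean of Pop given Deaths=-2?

-3.1

do(Deaths=-2) breaks Deaths's dependence on Births. With Deaths=-2 fixed, Pop across the units is 9, 16, 12, 13, 17, mean 13.4.
Observing Deaths=-2 restricts to units where Deaths's equation naturally yields -2: Births ∈ {6, 7}. In that subpopulation Pop = 16, 17, mean 16.5.
Difference = 13.4 − 16.5 = -3.1.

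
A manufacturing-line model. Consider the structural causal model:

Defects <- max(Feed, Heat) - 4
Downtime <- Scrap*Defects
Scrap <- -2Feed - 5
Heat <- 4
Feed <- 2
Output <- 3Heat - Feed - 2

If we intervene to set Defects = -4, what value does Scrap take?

The intervention breaks the incoming arrows to Defects: Defects <- max(Feed, Heat) - 4 no longer applies, and Defects = -4.
Scrap is not downstream of the intervention, so its value is determined by the original equations.
Scrap = -2Feed - 5  [with Feed=2]  = -9

-9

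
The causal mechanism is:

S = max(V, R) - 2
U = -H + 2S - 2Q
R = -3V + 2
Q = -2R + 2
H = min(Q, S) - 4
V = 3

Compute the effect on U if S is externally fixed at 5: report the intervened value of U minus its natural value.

The intervention breaks the incoming arrows to S: S = max(V, R) - 2 no longer applies, and S = 5.
R = -3V + 2  [with V=3]  = -7
Q = -2R + 2  [with R=-7]  = 16
H = min(Q, S) - 4  [with Q=16, S=5]  = 1
U = -H + 2S - 2Q  [with H=1, S=5, Q=16]  = -23
Without intervention: R = -3V + 2  [with V=3]  = -7; S = max(V, R) - 2  [with V=3, R=-7]  = 1; Q = -2R + 2  [with R=-7]  = 16; H = min(Q, S) - 4  [with Q=16, S=1]  = -3; U = -H + 2S - 2Q  [with H=-3, S=1, Q=16]  = -27.
Change = -23 − (-27) = 4.

4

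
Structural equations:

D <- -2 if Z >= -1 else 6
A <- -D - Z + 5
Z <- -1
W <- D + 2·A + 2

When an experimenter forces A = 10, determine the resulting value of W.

20

The intervention breaks the incoming arrows to A: A <- -D - Z + 5 no longer applies, and A = 10.
D = -2 if Z >= -1 else 6  [with Z=-1]  = -2
W = D + 2·A + 2  [with D=-2, A=10]  = 20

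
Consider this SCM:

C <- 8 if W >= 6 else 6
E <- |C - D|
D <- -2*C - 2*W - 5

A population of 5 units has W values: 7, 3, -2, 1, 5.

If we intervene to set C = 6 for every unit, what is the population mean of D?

Every unit gets C=6 under the intervention. D values become -31, -23, -13, -19, -27; E[D|do(C=6)] = -22.6.

-22.6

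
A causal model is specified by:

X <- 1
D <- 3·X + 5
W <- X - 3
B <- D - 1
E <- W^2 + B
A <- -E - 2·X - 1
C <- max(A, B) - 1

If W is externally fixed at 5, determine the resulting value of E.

32

do(W=5) replaces the equation W <- X - 3 with the constant W = 5.
D = 3·X + 5  [with X=1]  = 8
B = D - 1  [with D=8]  = 7
E = W^2 + B  [with W=5, B=7]  = 32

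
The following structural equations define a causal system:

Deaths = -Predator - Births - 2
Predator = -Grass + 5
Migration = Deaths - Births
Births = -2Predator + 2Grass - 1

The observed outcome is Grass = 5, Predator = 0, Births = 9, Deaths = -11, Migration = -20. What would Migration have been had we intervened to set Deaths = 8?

-1

Intervening sets Deaths = 8 and removes its equation (Deaths = -Predator - Births - 2).
Predator = -Grass + 5  [with Grass=5]  = 0
Births = -2Predator + 2Grass - 1  [with Predator=0, Grass=5]  = 9
Migration = Deaths - Births  [with Deaths=8, Births=9]  = -1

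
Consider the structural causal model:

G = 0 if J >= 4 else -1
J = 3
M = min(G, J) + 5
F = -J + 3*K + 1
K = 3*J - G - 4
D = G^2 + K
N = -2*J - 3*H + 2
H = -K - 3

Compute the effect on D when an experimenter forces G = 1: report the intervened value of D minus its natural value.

do(G=1) replaces the equation G = 0 if J >= 4 else -1 with the constant G = 1.
K = 3*J - G - 4  [with J=3, G=1]  = 4
D = G^2 + K  [with G=1, K=4]  = 5
Without intervention: G = 0 if J >= 4 else -1  [with J=3]  = -1; K = 3*J - G - 4  [with J=3, G=-1]  = 6; D = G^2 + K  [with G=-1, K=6]  = 7.
Change = 5 − 7 = -2.

-2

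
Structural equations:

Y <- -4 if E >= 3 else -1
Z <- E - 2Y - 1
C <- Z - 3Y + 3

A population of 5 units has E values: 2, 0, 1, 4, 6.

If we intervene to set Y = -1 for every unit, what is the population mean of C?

Under do(Y=-1), Y's equation is replaced by Y=-1 for every unit. Per-unit C: 9, 7, 8, 11, 13. Mean = 9.6.

9.6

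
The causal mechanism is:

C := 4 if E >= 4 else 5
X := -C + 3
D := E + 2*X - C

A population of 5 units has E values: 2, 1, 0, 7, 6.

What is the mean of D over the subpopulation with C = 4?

Conditioning on C=4 selects the 2 unit(s) with E ∈ {7, 6}. Their D values: 1, 0. Mean = 0.5.

0.5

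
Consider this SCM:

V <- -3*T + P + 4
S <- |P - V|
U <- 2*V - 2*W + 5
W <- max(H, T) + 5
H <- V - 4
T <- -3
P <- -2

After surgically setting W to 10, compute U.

Intervening sets W = 10 and removes its equation (W <- max(H, T) + 5).
V = -3*T + P + 4  [with T=-3, P=-2]  = 11
U = 2*V - 2*W + 5  [with V=11, W=10]  = 7

7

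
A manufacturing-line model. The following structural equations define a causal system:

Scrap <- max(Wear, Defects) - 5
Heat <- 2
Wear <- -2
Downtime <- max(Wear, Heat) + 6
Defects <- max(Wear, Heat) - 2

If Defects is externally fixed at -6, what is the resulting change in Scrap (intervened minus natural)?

The intervention breaks the incoming arrows to Defects: Defects <- max(Wear, Heat) - 2 no longer applies, and Defects = -6.
Scrap = max(Wear, Defects) - 5  [with Wear=-2, Defects=-6]  = -7
Without intervention: Defects = max(Wear, Heat) - 2  [with Wear=-2, Heat=2]  = 0; Scrap = max(Wear, Defects) - 5  [with Wear=-2, Defects=0]  = -5.
Change = -7 − (-5) = -2.

-2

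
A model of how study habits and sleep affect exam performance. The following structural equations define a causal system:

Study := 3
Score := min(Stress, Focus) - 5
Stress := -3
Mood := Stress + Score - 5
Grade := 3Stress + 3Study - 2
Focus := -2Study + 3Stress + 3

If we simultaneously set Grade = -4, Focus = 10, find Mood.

-16

Under do(Grade = -4, Focus = 10), each intervened variable's structural equation is replaced by its fixed value.
Score = min(Stress, Focus) - 5  [with Stress=-3, Focus=10]  = -8
Mood = Stress + Score - 5  [with Stress=-3, Score=-8]  = -16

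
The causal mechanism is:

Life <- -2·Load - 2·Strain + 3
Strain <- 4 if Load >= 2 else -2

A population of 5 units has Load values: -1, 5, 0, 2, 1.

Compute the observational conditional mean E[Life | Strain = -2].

E[Life|Strain=-2] averages over only the 3 units with Strain=-2 (Load = -1, 0, 1): Life = 9, 7, 5, mean 7.

7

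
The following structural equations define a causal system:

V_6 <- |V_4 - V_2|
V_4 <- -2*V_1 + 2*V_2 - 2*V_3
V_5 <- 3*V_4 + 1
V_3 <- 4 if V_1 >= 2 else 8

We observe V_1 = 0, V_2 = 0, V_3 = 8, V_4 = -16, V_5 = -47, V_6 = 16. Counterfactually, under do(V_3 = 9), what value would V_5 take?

-53

do(V_3=9) replaces the equation V_3 <- 4 if V_1 >= 2 else 8 with the constant V_3 = 9.
V_4 = -2*V_1 + 2*V_2 - 2*V_3  [with V_1=0, V_2=0, V_3=9]  = -18
V_5 = 3*V_4 + 1  [with V_4=-18]  = -53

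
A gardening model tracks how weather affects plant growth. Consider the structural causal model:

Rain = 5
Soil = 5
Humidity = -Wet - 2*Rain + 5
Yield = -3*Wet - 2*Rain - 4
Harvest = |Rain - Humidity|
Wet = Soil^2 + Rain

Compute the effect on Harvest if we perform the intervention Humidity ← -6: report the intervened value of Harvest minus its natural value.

-29

Under do(Humidity=-6), the mechanism Humidity = -Wet - 2*Rain + 5 is discarded; Humidity is fixed at -6.
Harvest = |Rain - Humidity|  [with Rain=5, Humidity=-6]  = 11
Without intervention: Wet = Soil^2 + Rain  [with Soil=5, Rain=5]  = 30; Humidity = -Wet - 2*Rain + 5  [with Wet=30, Rain=5]  = -35; Harvest = |Rain - Humidity|  [with Rain=5, Humidity=-35]  = 40.
Change = 11 − 40 = -29.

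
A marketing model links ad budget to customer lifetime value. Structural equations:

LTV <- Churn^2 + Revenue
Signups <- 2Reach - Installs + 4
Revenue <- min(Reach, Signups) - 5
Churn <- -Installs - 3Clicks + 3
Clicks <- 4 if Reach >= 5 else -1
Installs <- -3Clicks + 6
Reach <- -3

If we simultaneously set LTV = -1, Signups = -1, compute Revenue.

-8

Setting LTV = -1, Signups = -1 by intervention discards those variables' equations.
Revenue = min(Reach, Signups) - 5  [with Reach=-3, Signups=-1]  = -8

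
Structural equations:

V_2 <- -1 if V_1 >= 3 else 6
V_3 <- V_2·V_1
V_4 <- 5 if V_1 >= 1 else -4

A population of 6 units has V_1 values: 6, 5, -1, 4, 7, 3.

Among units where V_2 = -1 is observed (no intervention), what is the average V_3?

Conditioning on V_2=-1 selects the 5 unit(s) with V_1 ∈ {6, 5, 4, 7, 3}. Their V_3 values: -6, -5, -4, -7, -3. Mean = -5.

-5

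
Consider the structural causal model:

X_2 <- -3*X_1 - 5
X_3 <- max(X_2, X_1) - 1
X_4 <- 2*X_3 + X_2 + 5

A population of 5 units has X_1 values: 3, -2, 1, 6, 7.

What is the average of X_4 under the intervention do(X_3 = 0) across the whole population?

-9

Under do(X_3=0), X_3's equation is replaced by X_3=0 for every unit. Per-unit X_4: -9, 6, -3, -18, -21. Mean = -9.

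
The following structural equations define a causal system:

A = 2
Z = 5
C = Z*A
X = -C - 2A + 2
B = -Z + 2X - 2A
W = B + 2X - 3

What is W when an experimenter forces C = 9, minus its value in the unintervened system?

4

The intervention breaks the incoming arrows to C: C = Z*A no longer applies, and C = 9.
X = -C - 2A + 2  [with C=9, A=2]  = -11
B = -Z + 2X - 2A  [with Z=5, X=-11, A=2]  = -31
W = B + 2X - 3  [with B=-31, X=-11]  = -56
Without intervention: C = Z*A  [with Z=5, A=2]  = 10; X = -C - 2A + 2  [with C=10, A=2]  = -12; B = -Z + 2X - 2A  [with Z=5, X=-12, A=2]  = -33; W = B + 2X - 3  [with B=-33, X=-12]  = -60.
Change = -56 − (-60) = 4.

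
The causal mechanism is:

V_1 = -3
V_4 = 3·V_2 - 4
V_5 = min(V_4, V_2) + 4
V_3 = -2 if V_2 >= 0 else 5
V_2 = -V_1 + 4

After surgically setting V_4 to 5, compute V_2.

7

The intervention breaks the incoming arrows to V_4: V_4 = 3·V_2 - 4 no longer applies, and V_4 = 5.
Since V_2 is not a descendant of the intervened variable, it is unaffected.
V_2 = -V_1 + 4  [with V_1=-3]  = 7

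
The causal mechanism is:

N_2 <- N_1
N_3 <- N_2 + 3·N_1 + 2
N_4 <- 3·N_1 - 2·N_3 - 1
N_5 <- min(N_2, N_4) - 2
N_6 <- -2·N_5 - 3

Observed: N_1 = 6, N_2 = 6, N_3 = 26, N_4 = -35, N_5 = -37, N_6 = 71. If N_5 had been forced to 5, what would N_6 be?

The intervention breaks the incoming arrows to N_5: N_5 <- min(N_2, N_4) - 2 no longer applies, and N_5 = 5.
N_6 = -2·N_5 - 3  [with N_5=5]  = -13

-13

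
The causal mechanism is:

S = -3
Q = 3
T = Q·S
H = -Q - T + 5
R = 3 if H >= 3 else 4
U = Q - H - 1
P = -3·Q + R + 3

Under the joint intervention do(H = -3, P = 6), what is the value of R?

4

Setting H = -3, P = 6 by intervention discards those variables' equations.
R = 3 if H >= 3 else 4  [with H=-3]  = 4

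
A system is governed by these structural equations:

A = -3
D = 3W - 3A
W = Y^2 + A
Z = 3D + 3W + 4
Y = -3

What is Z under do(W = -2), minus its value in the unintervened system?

-96

do(W=-2) replaces the equation W = Y^2 + A with the constant W = -2.
D = 3W - 3A  [with W=-2, A=-3]  = 3
Z = 3D + 3W + 4  [with D=3, W=-2]  = 7
Without intervention: W = Y^2 + A  [with Y=-3, A=-3]  = 6; D = 3W - 3A  [with W=6, A=-3]  = 27; Z = 3D + 3W + 4  [with D=27, W=6]  = 103.
Change = 7 − 103 = -96.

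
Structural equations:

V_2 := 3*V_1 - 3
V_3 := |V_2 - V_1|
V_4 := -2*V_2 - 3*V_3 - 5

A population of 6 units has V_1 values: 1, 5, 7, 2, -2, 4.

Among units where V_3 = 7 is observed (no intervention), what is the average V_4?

-29

E[V_4|V_3=7] averages over only the 2 units with V_3=7 (V_1 = 5, -2): V_4 = -50, -8, mean -29.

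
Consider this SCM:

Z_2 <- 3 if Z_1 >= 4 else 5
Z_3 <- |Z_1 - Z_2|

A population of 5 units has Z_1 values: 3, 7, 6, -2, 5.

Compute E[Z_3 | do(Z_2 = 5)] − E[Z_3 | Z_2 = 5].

The intervention sets Z_2=5 in all 5 units regardless of Z_1. Recomputing Z_3 per unit gives 2, 2, 1, 7, 0; average 2.4.
E[Z_3|Z_2=5] averages over only the 2 units with Z_2=5 (Z_1 = 3, -2): Z_3 = 2, 7, mean 4.5.
Difference = 2.4 − 4.5 = -2.1.

-2.1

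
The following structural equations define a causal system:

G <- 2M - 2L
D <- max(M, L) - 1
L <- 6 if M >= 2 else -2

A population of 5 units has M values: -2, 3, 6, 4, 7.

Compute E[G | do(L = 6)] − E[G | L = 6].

The intervention sets L=6 in all 5 units regardless of M. Recomputing G per unit gives -16, -6, 0, -4, 2; average -4.8.
Observing L=6 restricts to units where L's equation naturally yields 6: M ∈ {3, 6, 4, 7}. In that subpopulation G = -6, 0, -4, 2, mean -2.
Difference = -4.8 − (-2) = -2.8.

-2.8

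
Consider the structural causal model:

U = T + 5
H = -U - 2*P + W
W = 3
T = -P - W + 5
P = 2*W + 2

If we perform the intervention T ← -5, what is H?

do(T=-5) replaces the equation T = -P - W + 5 with the constant T = -5.
P = 2*W + 2  [with W=3]  = 8
U = T + 5  [with T=-5]  = 0
H = -U - 2*P + W  [with U=0, P=8, W=3]  = -13

-13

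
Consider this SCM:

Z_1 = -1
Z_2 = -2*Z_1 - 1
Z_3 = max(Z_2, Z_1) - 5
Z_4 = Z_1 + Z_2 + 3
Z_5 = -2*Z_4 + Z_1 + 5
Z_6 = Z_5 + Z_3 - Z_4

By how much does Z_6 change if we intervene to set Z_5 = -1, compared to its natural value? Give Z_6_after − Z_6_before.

1

The intervention breaks the incoming arrows to Z_5: Z_5 = -2*Z_4 + Z_1 + 5 no longer applies, and Z_5 = -1.
Z_2 = -2*Z_1 - 1  [with Z_1=-1]  = 1
Z_3 = max(Z_2, Z_1) - 5  [with Z_2=1, Z_1=-1]  = -4
Z_4 = Z_1 + Z_2 + 3  [with Z_1=-1, Z_2=1]  = 3
Z_6 = Z_5 + Z_3 - Z_4  [with Z_5=-1, Z_3=-4, Z_4=3]  = -8
Without intervention: Z_2 = -2*Z_1 - 1  [with Z_1=-1]  = 1; Z_3 = max(Z_2, Z_1) - 5  [with Z_2=1, Z_1=-1]  = -4; Z_4 = Z_1 + Z_2 + 3  [with Z_1=-1, Z_2=1]  = 3; Z_5 = -2*Z_4 + Z_1 + 5  [with Z_4=3, Z_1=-1]  = -2; Z_6 = Z_5 + Z_3 - Z_4  [with Z_5=-2, Z_3=-4, Z_4=3]  = -9.
Change = -8 − (-9) = 1.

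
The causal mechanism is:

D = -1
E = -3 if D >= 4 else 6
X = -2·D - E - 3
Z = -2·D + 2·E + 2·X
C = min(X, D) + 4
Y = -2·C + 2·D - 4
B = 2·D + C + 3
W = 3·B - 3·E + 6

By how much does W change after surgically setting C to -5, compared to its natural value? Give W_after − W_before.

do(C=-5) replaces the equation C = min(X, D) + 4 with the constant C = -5.
E = -3 if D >= 4 else 6  [with D=-1]  = 6
B = 2·D + C + 3  [with D=-1, C=-5]  = -4
W = 3·B - 3·E + 6  [with B=-4, E=6]  = -24
Without intervention: E = -3 if D >= 4 else 6  [with D=-1]  = 6; X = -2·D - E - 3  [with D=-1, E=6]  = -7; C = min(X, D) + 4  [with X=-7, D=-1]  = -3; B = 2·D + C + 3  [with D=-1, C=-3]  = -2; W = 3·B - 3·E + 6  [with B=-2, E=6]  = -18.
Change = -24 − (-18) = -6.

-6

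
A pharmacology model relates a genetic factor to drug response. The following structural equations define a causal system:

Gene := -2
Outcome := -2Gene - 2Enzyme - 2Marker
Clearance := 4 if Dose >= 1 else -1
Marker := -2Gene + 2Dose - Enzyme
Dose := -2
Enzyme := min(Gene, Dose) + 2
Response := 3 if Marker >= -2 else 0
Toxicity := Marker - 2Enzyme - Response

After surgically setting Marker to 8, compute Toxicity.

Under do(Marker=8), the mechanism Marker := -2Gene + 2Dose - Enzyme is discarded; Marker is fixed at 8.
Enzyme = min(Gene, Dose) + 2  [with Gene=-2, Dose=-2]  = 0
Response = 3 if Marker >= -2 else 0  [with Marker=8]  = 3
Toxicity = Marker - 2Enzyme - Response  [with Marker=8, Enzyme=0, Response=3]  = 5

5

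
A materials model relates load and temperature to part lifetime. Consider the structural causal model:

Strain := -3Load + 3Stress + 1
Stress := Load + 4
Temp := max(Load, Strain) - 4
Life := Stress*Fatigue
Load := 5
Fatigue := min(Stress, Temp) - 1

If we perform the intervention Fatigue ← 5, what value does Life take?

The intervention breaks the incoming arrows to Fatigue: Fatigue := min(Stress, Temp) - 1 no longer applies, and Fatigue = 5.
Stress = Load + 4  [with Load=5]  = 9
Life = Stress*Fatigue  [with Stress=9, Fatigue=5]  = 45

45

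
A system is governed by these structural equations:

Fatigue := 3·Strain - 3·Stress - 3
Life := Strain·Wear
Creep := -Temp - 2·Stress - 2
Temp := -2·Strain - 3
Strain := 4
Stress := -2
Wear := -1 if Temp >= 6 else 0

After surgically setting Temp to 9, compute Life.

The intervention breaks the incoming arrows to Temp: Temp := -2·Strain - 3 no longer applies, and Temp = 9.
Wear = -1 if Temp >= 6 else 0  [with Temp=9]  = -1
Life = Strain·Wear  [with Strain=4, Wear=-1]  = -4

-4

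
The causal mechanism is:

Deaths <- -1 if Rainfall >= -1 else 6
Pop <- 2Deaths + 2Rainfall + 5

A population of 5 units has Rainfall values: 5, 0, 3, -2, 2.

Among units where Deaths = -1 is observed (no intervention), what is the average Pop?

E[Pop|Deaths=-1] averages over only the 4 units with Deaths=-1 (Rainfall = 5, 0, 3, 2): Pop = 13, 3, 9, 7, mean 8.

8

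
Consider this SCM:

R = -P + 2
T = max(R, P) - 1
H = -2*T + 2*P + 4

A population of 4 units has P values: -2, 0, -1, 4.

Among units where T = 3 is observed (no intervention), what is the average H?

Conditioning on T=3 selects the 2 unit(s) with P ∈ {-2, 4}. Their H values: -6, 6. Mean = 0.

0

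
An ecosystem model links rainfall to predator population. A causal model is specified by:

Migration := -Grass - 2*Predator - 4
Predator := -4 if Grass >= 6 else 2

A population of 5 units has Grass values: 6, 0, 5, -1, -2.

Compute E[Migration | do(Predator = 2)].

-9.6

do(Predator=2) breaks Predator's dependence on Grass. With Predator=2 fixed, Migration across the units is -14, -8, -13, -7, -6, mean -9.6.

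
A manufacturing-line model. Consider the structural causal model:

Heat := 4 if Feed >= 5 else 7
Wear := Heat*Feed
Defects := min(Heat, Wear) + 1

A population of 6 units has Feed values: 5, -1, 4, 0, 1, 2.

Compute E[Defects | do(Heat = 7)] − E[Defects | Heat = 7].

Under do(Heat=7), Heat's equation is replaced by Heat=7 for every unit. Per-unit Defects: 8, -6, 8, 1, 8, 8. Mean = 4.5.
E[Defects|Heat=7] averages over only the 5 units with Heat=7 (Feed = -1, 4, 0, 1, 2): Defects = -6, 8, 1, 8, 8, mean 3.8.
Difference = 4.5 − 3.8 = 0.7.

0.7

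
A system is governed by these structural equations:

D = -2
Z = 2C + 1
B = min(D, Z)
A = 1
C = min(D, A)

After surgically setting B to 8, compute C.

do(B=8) replaces the equation B = min(D, Z) with the constant B = 8.
C is not downstream of the intervention, so its value is determined by the original equations.
C = min(D, A)  [with D=-2, A=1]  = -2

-2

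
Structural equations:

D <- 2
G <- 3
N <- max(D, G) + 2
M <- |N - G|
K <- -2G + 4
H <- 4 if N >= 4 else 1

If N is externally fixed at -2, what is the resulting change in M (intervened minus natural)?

The intervention breaks the incoming arrows to N: N <- max(D, G) + 2 no longer applies, and N = -2.
M = |N - G|  [with N=-2, G=3]  = 5
Without intervention: N = max(D, G) + 2  [with D=2, G=3]  = 5; M = |N - G|  [with N=5, G=3]  = 2.
Change = 5 − 2 = 3.

3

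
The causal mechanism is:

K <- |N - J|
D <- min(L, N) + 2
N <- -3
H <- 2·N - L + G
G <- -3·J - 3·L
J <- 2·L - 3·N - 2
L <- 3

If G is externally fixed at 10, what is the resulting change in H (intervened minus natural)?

The intervention breaks the incoming arrows to G: G <- -3·J - 3·L no longer applies, and G = 10.
H = 2·N - L + G  [with N=-3, L=3, G=10]  = 1
Without intervention: J = 2·L - 3·N - 2  [with L=3, N=-3]  = 13; G = -3·J - 3·L  [with J=13, L=3]  = -48; H = 2·N - L + G  [with N=-3, L=3, G=-48]  = -57.
Change = 1 − (-57) = 58.

58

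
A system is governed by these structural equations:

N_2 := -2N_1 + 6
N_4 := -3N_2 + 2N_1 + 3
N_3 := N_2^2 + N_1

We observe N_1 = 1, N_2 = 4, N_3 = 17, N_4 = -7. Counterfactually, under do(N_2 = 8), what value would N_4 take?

-19

Under do(N_2=8), the mechanism N_2 := -2N_1 + 6 is discarded; N_2 is fixed at 8.
N_4 = -3N_2 + 2N_1 + 3  [with N_2=8, N_1=1]  = -19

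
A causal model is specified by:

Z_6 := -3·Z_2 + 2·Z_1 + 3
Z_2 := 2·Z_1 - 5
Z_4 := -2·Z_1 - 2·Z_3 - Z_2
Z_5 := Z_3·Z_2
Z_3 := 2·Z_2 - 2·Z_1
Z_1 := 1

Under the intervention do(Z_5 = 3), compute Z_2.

-3

Under do(Z_5=3), the mechanism Z_5 := Z_3·Z_2 is discarded; Z_5 is fixed at 3.
No directed path runs from Z_5 to Z_2, so Z_2 keeps its natural value.
Z_2 = 2·Z_1 - 5  [with Z_1=1]  = -3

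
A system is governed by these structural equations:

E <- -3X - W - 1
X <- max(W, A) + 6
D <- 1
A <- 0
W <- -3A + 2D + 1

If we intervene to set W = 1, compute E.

-23

do(W=1) replaces the equation W <- -3A + 2D + 1 with the constant W = 1.
X = max(W, A) + 6  [with W=1, A=0]  = 7
E = -3X - W - 1  [with X=7, W=1]  = -23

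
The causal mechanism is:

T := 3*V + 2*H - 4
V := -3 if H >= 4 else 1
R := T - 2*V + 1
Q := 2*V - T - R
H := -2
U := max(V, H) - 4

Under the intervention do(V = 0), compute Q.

do(V=0) replaces the equation V := -3 if H >= 4 else 1 with the constant V = 0.
T = 3*V + 2*H - 4  [with V=0, H=-2]  = -8
R = T - 2*V + 1  [with T=-8, V=0]  = -7
Q = 2*V - T - R  [with V=0, T=-8, R=-7]  = 15

15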